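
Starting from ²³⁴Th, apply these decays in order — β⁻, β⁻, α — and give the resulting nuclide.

Th-230

Start: (A, Z) = (234, 90).
After β⁻: (234, 91).
After β⁻: (234, 92).
After α: (230, 90).
Z = 90 is thorium.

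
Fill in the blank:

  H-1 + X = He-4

triton

Conserve mass number: 1 + A = 4, so A = 3.
Conserve atomic number: 1 + Z = 2, so Z = 1.
A = 3 and Z = 1 is H-3 — a triton.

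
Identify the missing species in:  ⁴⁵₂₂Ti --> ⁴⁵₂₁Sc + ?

positron

Conserve mass number: 45 = 45 + A, so A = 0.
Conserve atomic number: 22 = 21 + Z, so Z = 1.
A = 0 and Z = 1 is ⁰₁e — a positron.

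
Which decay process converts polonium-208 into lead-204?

alpha decay

ΔA = 204 − 208 = -4; ΔZ = 82 − 84 = -2.
A drops by 4 and Z drops by 2 — the signature of alpha emission.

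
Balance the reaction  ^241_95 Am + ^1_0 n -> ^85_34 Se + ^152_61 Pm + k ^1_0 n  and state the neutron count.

5

Conserve mass number: 242 = 85 + 152 + k, so k = 242 − 237 = 5.
Check atomic number: 95 = 34 + 61 + 0 = 95. ✓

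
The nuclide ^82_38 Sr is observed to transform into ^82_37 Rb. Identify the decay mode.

ΔA = 82 − 82 = 0; ΔZ = 37 − 38 = -1.
A is unchanged and Z drops by 1 — a proton has become a neutron (β⁺ emission or electron capture).

beta-plus decay or electron capture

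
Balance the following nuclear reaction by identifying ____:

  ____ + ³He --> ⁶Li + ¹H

alpha particle

Conserve mass number: A + 3 = 6 + 1, so A = 4.
Conserve atomic number: Z + 2 = 3 + 1, so Z = 2.
A = 4 and Z = 2 is ⁴He — an alpha particle.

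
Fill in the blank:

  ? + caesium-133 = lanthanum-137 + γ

alpha particle

Conserve mass number: A + 133 = 137 + 0, so A = 4.
Conserve atomic number: Z + 55 = 57 + 0, so Z = 2.
A = 4 and Z = 2 is helium-4 — an alpha particle.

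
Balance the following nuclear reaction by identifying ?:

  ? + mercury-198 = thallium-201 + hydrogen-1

Conserve mass number: A + 198 = 201 + 1, so A = 4.
Conserve atomic number: Z + 80 = 81 + 1, so Z = 2.
A = 4 and Z = 2 is helium-4 — an alpha particle.

alpha particle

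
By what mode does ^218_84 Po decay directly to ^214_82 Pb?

ΔA = 214 − 218 = -4; ΔZ = 82 − 84 = -2.
A drops by 4 and Z drops by 2 — the signature of alpha emission.

alpha decay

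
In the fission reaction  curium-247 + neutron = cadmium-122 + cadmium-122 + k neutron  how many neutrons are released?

4

Conserve mass number: 248 = 122 + 122 + k, so k = 248 − 244 = 4.
Check atomic number: 96 = 48 + 48 + 0 = 96. ✓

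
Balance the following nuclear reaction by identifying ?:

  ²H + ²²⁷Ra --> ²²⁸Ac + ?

neutron

Conserve mass number: 2 + 227 = 228 + A, so A = 1.
Conserve atomic number: 1 + 88 = 89 + Z, so Z = 0.
A = 1 and Z = 0 is ¹n — a neutron.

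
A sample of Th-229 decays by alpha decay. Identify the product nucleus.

Ra-225

Alpha decay: mass number changes by -4, atomic number by -2.
A: 229 − 4 = 225; Z: 90 − 2 = 88.
Z = 88 is radium, so the daughter is Ra-225.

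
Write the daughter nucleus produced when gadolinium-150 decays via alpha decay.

Alpha decay: mass number changes by -4, atomic number by -2.
A: 150 − 4 = 146; Z: 64 − 2 = 62.
Z = 62 is samarium, so the daughter is samarium-146.

Sm-146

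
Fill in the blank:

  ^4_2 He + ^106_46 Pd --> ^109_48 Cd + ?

Conserve mass number: 4 + 106 = 109 + A, so A = 1.
Conserve atomic number: 2 + 46 = 48 + Z, so Z = 0.
A = 1 and Z = 0 is ^1_0 n — a neutron.

neutron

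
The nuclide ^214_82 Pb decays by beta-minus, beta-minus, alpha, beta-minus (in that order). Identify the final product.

Bi-210

Start: (A, Z) = (214, 82).
After β⁻: (214, 83).
After β⁻: (214, 84).
After α: (210, 82).
After β⁻: (210, 83).
Z = 83 is bismuth.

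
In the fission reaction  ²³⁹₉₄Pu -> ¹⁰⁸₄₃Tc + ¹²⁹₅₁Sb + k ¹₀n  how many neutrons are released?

Conserve mass number: 239 = 108 + 129 + k, so k = 239 − 237 = 2.
Check atomic number: 94 = 43 + 51 + 0 = 94. ✓

2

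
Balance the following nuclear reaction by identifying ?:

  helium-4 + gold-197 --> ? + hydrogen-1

Hg-200

Conserve mass number: 4 + 197 = A + 1, so A = 200.
Conserve atomic number: 2 + 79 = Z + 1, so Z = 80.
Z = 80 is mercury, so the species is mercury-200.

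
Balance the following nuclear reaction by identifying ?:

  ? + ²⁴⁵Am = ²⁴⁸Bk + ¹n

alpha particle

Conserve mass number: A + 245 = 248 + 1, so A = 4.
Conserve atomic number: Z + 95 = 97 + 0, so Z = 2.
A = 4 and Z = 2 is ⁴He — an alpha particle.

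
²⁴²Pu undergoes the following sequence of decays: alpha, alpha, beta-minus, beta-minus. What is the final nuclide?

U-234

Start: (A, Z) = (242, 94).
After α: (238, 92).
After α: (234, 90).
After β⁻: (234, 91).
After β⁻: (234, 92).
Z = 92 is uranium.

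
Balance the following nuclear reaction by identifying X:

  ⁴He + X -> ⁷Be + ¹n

Conserve mass number: 4 + A = 7 + 1, so A = 4.
Conserve atomic number: 2 + Z = 4 + 0, so Z = 2.
A = 4 and Z = 2 is ⁴He — an alpha particle.

alpha particle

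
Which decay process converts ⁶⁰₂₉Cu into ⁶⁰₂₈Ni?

ΔA = 60 − 60 = 0; ΔZ = 28 − 29 = -1.
A is unchanged and Z drops by 1 — a proton has become a neutron (β⁺ emission or electron capture).

beta-plus decay or electron capture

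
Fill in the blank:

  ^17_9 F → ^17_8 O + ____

Conserve mass number: 17 = 17 + A, so A = 0.
Conserve atomic number: 9 = 8 + Z, so Z = 1.
A = 0 and Z = 1 is ^0_1 e — a positron.

positron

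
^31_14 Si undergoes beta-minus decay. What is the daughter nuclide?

P-31

Beta-minus decay: mass number changes by +0, atomic number by +1.
A: 31 = 31; Z: 14 + 1 = 15.
Z = 15 is phosphorus, so the daughter is ^31_15 P.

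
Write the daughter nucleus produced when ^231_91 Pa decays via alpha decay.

Alpha decay: mass number changes by -4, atomic number by -2.
A: 231 − 4 = 227; Z: 91 − 2 = 89.
Z = 89 is actinium, so the daughter is ^227_89 Ac.

Ac-227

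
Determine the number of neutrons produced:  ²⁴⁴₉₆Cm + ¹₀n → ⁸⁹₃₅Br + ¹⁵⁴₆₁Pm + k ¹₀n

Conserve mass number: 245 = 89 + 154 + k, so k = 245 − 243 = 2.
Check atomic number: 96 = 35 + 61 + 0 = 96. ✓

2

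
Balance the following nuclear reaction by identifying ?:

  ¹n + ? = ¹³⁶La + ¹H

Conserve mass number: 1 + A = 136 + 1, so A = 136.
Conserve atomic number: 0 + Z = 57 + 1, so Z = 58.
Z = 58 is cerium, so the species is ¹³⁶Ce.

Ce-136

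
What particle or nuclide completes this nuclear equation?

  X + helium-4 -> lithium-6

deuteron

Conserve mass number: A + 4 = 6, so A = 2.
Conserve atomic number: Z + 2 = 3, so Z = 1.
A = 2 and Z = 1 is hydrogen-2 — a deuteron.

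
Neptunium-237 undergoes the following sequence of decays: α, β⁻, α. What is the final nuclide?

Start: (A, Z) = (237, 93).
After α: (233, 91).
After β⁻: (233, 92).
After α: (229, 90).
Z = 90 is thorium.

Th-229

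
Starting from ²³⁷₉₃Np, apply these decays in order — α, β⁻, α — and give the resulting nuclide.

Start: (A, Z) = (237, 93).
After α: (233, 91).
After β⁻: (233, 92).
After α: (229, 90).
Z = 90 is thorium.

Th-229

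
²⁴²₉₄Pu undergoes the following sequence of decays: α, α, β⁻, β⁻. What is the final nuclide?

U-234

Start: (A, Z) = (242, 94).
After α: (238, 92).
After α: (234, 90).
After β⁻: (234, 91).
After β⁻: (234, 92).
Z = 92 is uranium.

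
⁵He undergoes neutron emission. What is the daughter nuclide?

He-4

Neutron emission: mass number changes by -1, atomic number by +0.
A: 5 − 1 = 4; Z: 2 = 2.
Z = 2 is helium, so the daughter is ⁴He.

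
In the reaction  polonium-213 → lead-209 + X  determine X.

alpha particle

Conserve mass number: 213 = 209 + A, so A = 4.
Conserve atomic number: 84 = 82 + Z, so Z = 2.
A = 4 and Z = 2 is helium-4 — an alpha particle.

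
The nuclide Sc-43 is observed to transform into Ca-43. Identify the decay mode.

ΔA = 43 − 43 = 0; ΔZ = 20 − 21 = -1.
A is unchanged and Z drops by 1 — a proton has become a neutron (β⁺ emission or electron capture).

beta-plus decay or electron capture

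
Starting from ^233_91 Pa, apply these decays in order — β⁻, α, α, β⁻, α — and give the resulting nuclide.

Start: (A, Z) = (233, 91).
After β⁻: (233, 92).
After α: (229, 90).
After α: (225, 88).
After β⁻: (225, 89).
After α: (221, 87).
Z = 87 is francium.

Fr-221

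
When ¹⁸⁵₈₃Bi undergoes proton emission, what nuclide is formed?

Pb-184

Proton emission: mass number changes by -1, atomic number by -1.
A: 185 − 1 = 184; Z: 83 − 1 = 82.
Z = 82 is lead, so the daughter is ¹⁸⁴₈₂Pb.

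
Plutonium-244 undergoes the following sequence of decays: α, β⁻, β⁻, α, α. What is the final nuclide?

Start: (A, Z) = (244, 94).
After α: (240, 92).
After β⁻: (240, 93).
After β⁻: (240, 94).
After α: (236, 92).
After α: (232, 90).
Z = 90 is thorium.

Th-232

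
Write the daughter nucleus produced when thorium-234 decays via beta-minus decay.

Pa-234

Beta-minus decay: mass number changes by +0, atomic number by +1.
A: 234 = 234; Z: 90 + 1 = 91.
Z = 91 is protactinium, so the daughter is protactinium-234.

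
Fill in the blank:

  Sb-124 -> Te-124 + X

Conserve mass number: 124 = 124 + A, so A = 0.
Conserve atomic number: 51 = 52 + Z, so Z = -1.
A = 0 and Z = -1 is e⁻ — a beta-minus particle.

beta-minus particle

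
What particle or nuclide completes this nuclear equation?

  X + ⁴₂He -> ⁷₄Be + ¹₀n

Conserve mass number: A + 4 = 7 + 1, so A = 4.
Conserve atomic number: Z + 2 = 4 + 0, so Z = 2.
A = 4 and Z = 2 is ⁴₂He — an alpha particle.

alpha particle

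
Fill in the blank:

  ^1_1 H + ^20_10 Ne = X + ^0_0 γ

Conserve mass number: 1 + 20 = A + 0, so A = 21.
Conserve atomic number: 1 + 10 = Z + 0, so Z = 11.
Z = 11 is sodium, so the species is ^21_11 Na.

Na-21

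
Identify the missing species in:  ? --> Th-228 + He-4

U-232

Conserve mass number: A = 228 + 4, so A = 232.
Conserve atomic number: Z = 90 + 2, so Z = 92.
Z = 92 is uranium, so the species is U-232.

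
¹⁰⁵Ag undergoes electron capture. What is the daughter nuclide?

Electron capture: mass number changes by +0, atomic number by -1.
A: 105 = 105; Z: 47 − 1 = 46.
Z = 46 is palladium, so the daughter is ¹⁰⁵Pd.

Pd-105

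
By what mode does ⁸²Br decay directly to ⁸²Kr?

ΔA = 82 − 82 = 0; ΔZ = 36 − 35 = +1.
A is unchanged and Z rises by 1 — a neutron has become a proton (β⁻ decay).

beta-minus decay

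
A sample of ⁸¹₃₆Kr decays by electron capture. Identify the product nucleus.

Br-81

Electron capture: mass number changes by +0, atomic number by -1.
A: 81 = 81; Z: 36 − 1 = 35.
Z = 35 is bromine, so the daughter is ⁸¹₃₅Br.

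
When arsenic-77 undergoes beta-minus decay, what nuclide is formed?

Beta-minus decay: mass number changes by +0, atomic number by +1.
A: 77 = 77; Z: 33 + 1 = 34.
Z = 34 is selenium, so the daughter is selenium-77.

Se-77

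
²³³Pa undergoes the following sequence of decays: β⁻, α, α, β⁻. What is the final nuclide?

Start: (A, Z) = (233, 91).
After β⁻: (233, 92).
After α: (229, 90).
After α: (225, 88).
After β⁻: (225, 89).
Z = 89 is actinium.

Ac-225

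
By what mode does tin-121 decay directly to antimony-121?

ΔA = 121 − 121 = 0; ΔZ = 51 − 50 = +1.
A is unchanged and Z rises by 1 — a neutron has become a proton (β⁻ decay).

beta-minus decay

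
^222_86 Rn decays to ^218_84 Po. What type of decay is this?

ΔA = 218 − 222 = -4; ΔZ = 84 − 86 = -2.
A drops by 4 and Z drops by 2 — the signature of alpha emission.

alpha decay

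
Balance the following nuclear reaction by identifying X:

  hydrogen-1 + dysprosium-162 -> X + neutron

Conserve mass number: 1 + 162 = A + 1, so A = 162.
Conserve atomic number: 1 + 66 = Z + 0, so Z = 67.
Z = 67 is holmium, so the species is holmium-162.

Ho-162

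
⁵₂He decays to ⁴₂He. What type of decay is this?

neutron emission

ΔA = 4 − 5 = -1; ΔZ = 2 − 2 = +0.
A drops by 1 with Z unchanged — a neutron was emitted.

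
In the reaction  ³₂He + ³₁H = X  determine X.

Li-6

Conserve mass number: 3 + 3 = A, so A = 6.
Conserve atomic number: 2 + 1 = Z, so Z = 3.
Z = 3 is lithium, so the species is ⁶₃Li.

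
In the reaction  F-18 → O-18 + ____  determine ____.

positron

Conserve mass number: 18 = 18 + A, so A = 0.
Conserve atomic number: 9 = 8 + Z, so Z = 1.
A = 0 and Z = 1 is e⁺ — a positron.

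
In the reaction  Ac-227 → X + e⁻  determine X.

Conserve mass number: 227 = A + 0, so A = 227.
Conserve atomic number: 89 = Z − 1, so Z = 90.
Z = 90 is thorium, so the species is Th-227.

Th-227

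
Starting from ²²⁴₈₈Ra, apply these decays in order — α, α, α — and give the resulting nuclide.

Start: (A, Z) = (224, 88).
After α: (220, 86).
After α: (216, 84).
After α: (212, 82).
Z = 82 is lead.

Pb-212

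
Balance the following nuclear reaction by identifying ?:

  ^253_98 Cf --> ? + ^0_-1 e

Conserve mass number: 253 = A + 0, so A = 253.
Conserve atomic number: 98 = Z − 1, so Z = 99.
Z = 99 is einsteinium, so the species is ^253_99 Es.

Es-253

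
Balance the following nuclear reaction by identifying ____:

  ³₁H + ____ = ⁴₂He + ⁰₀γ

proton

Conserve mass number: 3 + A = 4 + 0, so A = 1.
Conserve atomic number: 1 + Z = 2 + 0, so Z = 1.
A = 1 and Z = 1 is ¹₁H — a proton.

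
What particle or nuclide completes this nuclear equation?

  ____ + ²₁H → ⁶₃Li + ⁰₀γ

alpha particle

Conserve mass number: A + 2 = 6 + 0, so A = 4.
Conserve atomic number: Z + 1 = 3 + 0, so Z = 2.
A = 4 and Z = 2 is ⁴₂He — an alpha particle.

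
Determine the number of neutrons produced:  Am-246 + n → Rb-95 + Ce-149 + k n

3

Conserve mass number: 247 = 95 + 149 + k, so k = 247 − 244 = 3.
Check atomic number: 95 = 37 + 58 + 0 = 95. ✓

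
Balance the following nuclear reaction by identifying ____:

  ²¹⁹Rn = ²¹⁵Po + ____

Conserve mass number: 219 = 215 + A, so A = 4.
Conserve atomic number: 86 = 84 + Z, so Z = 2.
A = 4 and Z = 2 is ⁴He — an alpha particle.

alpha particle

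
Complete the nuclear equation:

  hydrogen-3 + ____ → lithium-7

Conserve mass number: 3 + A = 7, so A = 4.
Conserve atomic number: 1 + Z = 3, so Z = 2.
A = 4 and Z = 2 is helium-4 — an alpha particle.

alpha particle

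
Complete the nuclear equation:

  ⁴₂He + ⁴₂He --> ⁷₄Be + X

neutron

Conserve mass number: 4 + 4 = 7 + A, so A = 1.
Conserve atomic number: 2 + 2 = 4 + Z, so Z = 0.
A = 1 and Z = 0 is ¹₀n — a neutron.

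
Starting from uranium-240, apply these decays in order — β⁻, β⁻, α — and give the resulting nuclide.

Start: (A, Z) = (240, 92).
After β⁻: (240, 93).
After β⁻: (240, 94).
After α: (236, 92).
Z = 92 is uranium.

U-236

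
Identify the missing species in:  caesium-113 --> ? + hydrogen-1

Conserve mass number: 113 = A + 1, so A = 112.
Conserve atomic number: 55 = Z + 1, so Z = 54.
Z = 54 is xenon, so the species is xenon-112.

Xe-112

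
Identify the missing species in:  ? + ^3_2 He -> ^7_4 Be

Conserve mass number: A + 3 = 7, so A = 4.
Conserve atomic number: Z + 2 = 4, so Z = 2.
A = 4 and Z = 2 is ^4_2 He — an alpha particle.

alpha particle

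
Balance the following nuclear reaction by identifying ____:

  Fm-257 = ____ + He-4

Conserve mass number: 257 = A + 4, so A = 253.
Conserve atomic number: 100 = Z + 2, so Z = 98.
Z = 98 is californium, so the species is Cf-253.

Cf-253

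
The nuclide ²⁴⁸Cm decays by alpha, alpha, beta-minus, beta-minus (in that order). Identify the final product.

Start: (A, Z) = (248, 96).
After α: (244, 94).
After α: (240, 92).
After β⁻: (240, 93).
After β⁻: (240, 94).
Z = 94 is plutonium.

Pu-240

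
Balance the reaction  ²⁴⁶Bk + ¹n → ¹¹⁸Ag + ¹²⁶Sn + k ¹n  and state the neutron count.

Conserve mass number: 247 = 118 + 126 + k, so k = 247 − 244 = 3.
Check atomic number: 97 = 47 + 50 + 0 = 97. ✓

3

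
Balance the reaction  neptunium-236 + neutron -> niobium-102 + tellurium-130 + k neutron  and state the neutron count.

Conserve mass number: 237 = 102 + 130 + k, so k = 237 − 232 = 5.
Check atomic number: 93 = 41 + 52 + 0 = 93. ✓

5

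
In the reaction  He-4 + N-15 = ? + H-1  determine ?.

Conserve mass number: 4 + 15 = A + 1, so A = 18.
Conserve atomic number: 2 + 7 = Z + 1, so Z = 8.
Z = 8 is oxygen, so the species is O-18.

O-18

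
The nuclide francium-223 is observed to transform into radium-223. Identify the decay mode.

ΔA = 223 − 223 = 0; ΔZ = 88 − 87 = +1.
A is unchanged and Z rises by 1 — a neutron has become a proton (β⁻ decay).

beta-minus decay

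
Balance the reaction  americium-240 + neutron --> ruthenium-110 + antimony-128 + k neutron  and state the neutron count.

3

Conserve mass number: 241 = 110 + 128 + k, so k = 241 − 238 = 3.
Check atomic number: 95 = 44 + 51 + 0 = 95. ✓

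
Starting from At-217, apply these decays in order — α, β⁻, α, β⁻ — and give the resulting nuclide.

Start: (A, Z) = (217, 85).
After α: (213, 83).
After β⁻: (213, 84).
After α: (209, 82).
After β⁻: (209, 83).
Z = 83 is bismuth.

Bi-209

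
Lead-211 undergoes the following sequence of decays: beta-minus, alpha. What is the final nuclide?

Start: (A, Z) = (211, 82).
After β⁻: (211, 83).
After α: (207, 81).
Z = 81 is thallium.

Tl-207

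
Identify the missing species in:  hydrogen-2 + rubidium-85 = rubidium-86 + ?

proton

Conserve mass number: 2 + 85 = 86 + A, so A = 1.
Conserve atomic number: 1 + 37 = 37 + Z, so Z = 1.
A = 1 and Z = 1 is hydrogen-1 — a proton.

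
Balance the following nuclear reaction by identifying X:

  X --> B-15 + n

B-16

Conserve mass number: A = 15 + 1, so A = 16.
Conserve atomic number: Z = 5 + 0, so Z = 5.
Z = 5 is boron, so the species is B-16.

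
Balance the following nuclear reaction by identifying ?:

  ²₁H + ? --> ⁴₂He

deuteron

Conserve mass number: 2 + A = 4, so A = 2.
Conserve atomic number: 1 + Z = 2, so Z = 1.
A = 2 and Z = 1 is ²₁H — a deuteron.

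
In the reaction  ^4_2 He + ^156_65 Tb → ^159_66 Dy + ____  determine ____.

Conserve mass number: 4 + 156 = 159 + A, so A = 1.
Conserve atomic number: 2 + 65 = 66 + Z, so Z = 1.
A = 1 and Z = 1 is ^1_1 H — a proton.

proton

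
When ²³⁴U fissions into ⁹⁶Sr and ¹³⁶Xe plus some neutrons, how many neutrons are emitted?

Conserve mass number: 234 = 96 + 136 + k, so k = 234 − 232 = 2.
Check atomic number: 92 = 38 + 54 + 0 = 92. ✓

2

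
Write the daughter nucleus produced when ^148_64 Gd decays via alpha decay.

Sm-144

Alpha decay: mass number changes by -4, atomic number by -2.
A: 148 − 4 = 144; Z: 64 − 2 = 62.
Z = 62 is samarium, so the daughter is ^144_62 Sm.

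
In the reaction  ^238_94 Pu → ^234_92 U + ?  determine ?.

Conserve mass number: 238 = 234 + A, so A = 4.
Conserve atomic number: 94 = 92 + Z, so Z = 2.
A = 4 and Z = 2 is ^4_2 He — an alpha particle.

alpha particle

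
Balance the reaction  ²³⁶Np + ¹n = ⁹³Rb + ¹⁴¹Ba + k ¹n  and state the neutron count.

3

Conserve mass number: 237 = 93 + 141 + k, so k = 237 − 234 = 3.
Check atomic number: 93 = 37 + 56 + 0 = 93. ✓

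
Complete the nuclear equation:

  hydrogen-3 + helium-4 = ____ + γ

Li-7

Conserve mass number: 3 + 4 = A + 0, so A = 7.
Conserve atomic number: 1 + 2 = Z + 0, so Z = 3.
Z = 3 is lithium, so the species is lithium-7.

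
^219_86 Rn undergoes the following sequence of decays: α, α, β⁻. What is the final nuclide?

Start: (A, Z) = (219, 86).
After α: (215, 84).
After α: (211, 82).
After β⁻: (211, 83).
Z = 83 is bismuth.

Bi-211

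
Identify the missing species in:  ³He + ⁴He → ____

Be-7

Conserve mass number: 3 + 4 = A, so A = 7.
Conserve atomic number: 2 + 2 = Z, so Z = 4.
Z = 4 is beryllium, so the species is ⁷Be.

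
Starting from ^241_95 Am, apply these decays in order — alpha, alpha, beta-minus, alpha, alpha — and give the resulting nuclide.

Ra-225

Start: (A, Z) = (241, 95).
After α: (237, 93).
After α: (233, 91).
After β⁻: (233, 92).
After α: (229, 90).
After α: (225, 88).
Z = 88 is radium.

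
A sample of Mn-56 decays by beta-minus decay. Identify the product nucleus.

Beta-minus decay: mass number changes by +0, atomic number by +1.
A: 56 = 56; Z: 25 + 1 = 26.
Z = 26 is iron, so the daughter is Fe-56.

Fe-56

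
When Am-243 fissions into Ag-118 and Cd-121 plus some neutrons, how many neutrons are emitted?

4

Conserve mass number: 243 = 118 + 121 + k, so k = 243 − 239 = 4.
Check atomic number: 95 = 47 + 48 + 0 = 95. ✓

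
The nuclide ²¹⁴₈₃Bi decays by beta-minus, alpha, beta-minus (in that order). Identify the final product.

Start: (A, Z) = (214, 83).
After β⁻: (214, 84).
After α: (210, 82).
After β⁻: (210, 83).
Z = 83 is bismuth.

Bi-210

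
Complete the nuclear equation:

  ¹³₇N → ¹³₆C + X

positron

Conserve mass number: 13 = 13 + A, so A = 0.
Conserve atomic number: 7 = 6 + Z, so Z = 1.
A = 0 and Z = 1 is ⁰₁e — a positron.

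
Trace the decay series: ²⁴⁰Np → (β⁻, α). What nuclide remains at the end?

U-236

Start: (A, Z) = (240, 93).
After β⁻: (240, 94).
After α: (236, 92).
Z = 92 is uranium.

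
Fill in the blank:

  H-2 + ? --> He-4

deuteron

Conserve mass number: 2 + A = 4, so A = 2.
Conserve atomic number: 1 + Z = 2, so Z = 1.
A = 2 and Z = 1 is H-2 — a deuteron.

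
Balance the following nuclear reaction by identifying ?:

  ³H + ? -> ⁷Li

alpha particle

Conserve mass number: 3 + A = 7, so A = 4.
Conserve atomic number: 1 + Z = 3, so Z = 2.
A = 4 and Z = 2 is ⁴He — an alpha particle.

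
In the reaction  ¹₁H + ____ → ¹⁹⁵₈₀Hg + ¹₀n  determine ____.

Conserve mass number: 1 + A = 195 + 1, so A = 195.
Conserve atomic number: 1 + Z = 80 + 0, so Z = 79.
Z = 79 is gold, so the species is ¹⁹⁵₇₉Au.

Au-195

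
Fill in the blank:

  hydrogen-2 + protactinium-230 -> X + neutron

U-231

Conserve mass number: 2 + 230 = A + 1, so A = 231.
Conserve atomic number: 1 + 91 = Z + 0, so Z = 92.
Z = 92 is uranium, so the species is uranium-231.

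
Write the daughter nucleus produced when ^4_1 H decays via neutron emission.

H-3

Neutron emission: mass number changes by -1, atomic number by +0.
A: 4 − 1 = 3; Z: 1 = 1.
Z = 1 is hydrogen, so the daughter is ^3_1 H.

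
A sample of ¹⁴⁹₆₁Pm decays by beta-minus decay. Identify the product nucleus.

Sm-149

Beta-minus decay: mass number changes by +0, atomic number by +1.
A: 149 = 149; Z: 61 + 1 = 62.
Z = 62 is samarium, so the daughter is ¹⁴⁹₆₂Sm.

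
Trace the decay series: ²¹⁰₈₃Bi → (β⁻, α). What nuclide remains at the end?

Start: (A, Z) = (210, 83).
After β⁻: (210, 84).
After α: (206, 82).
Z = 82 is lead.

Pb-206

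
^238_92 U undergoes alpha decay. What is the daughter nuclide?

Alpha decay: mass number changes by -4, atomic number by -2.
A: 238 − 4 = 234; Z: 92 − 2 = 90.
Z = 90 is thorium, so the daughter is ^234_90 Th.

Th-234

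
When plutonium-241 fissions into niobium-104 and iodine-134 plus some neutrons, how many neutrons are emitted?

Conserve mass number: 241 = 104 + 134 + k, so k = 241 − 238 = 3.
Check atomic number: 94 = 41 + 53 + 0 = 94. ✓

3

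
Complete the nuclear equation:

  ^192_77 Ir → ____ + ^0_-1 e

Pt-192

Conserve mass number: 192 = A + 0, so A = 192.
Conserve atomic number: 77 = Z − 1, so Z = 78.
Z = 78 is platinum, so the species is ^192_78 Pt.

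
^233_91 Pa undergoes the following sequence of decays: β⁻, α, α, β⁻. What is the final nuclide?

Start: (A, Z) = (233, 91).
After β⁻: (233, 92).
After α: (229, 90).
After α: (225, 88).
After β⁻: (225, 89).
Z = 89 is actinium.

Ac-225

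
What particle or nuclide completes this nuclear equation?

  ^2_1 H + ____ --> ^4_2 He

deuteron

Conserve mass number: 2 + A = 4, so A = 2.
Conserve atomic number: 1 + Z = 2, so Z = 1.
A = 2 and Z = 1 is ^2_1 H — a deuteron.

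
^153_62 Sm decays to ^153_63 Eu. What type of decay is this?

ΔA = 153 − 153 = 0; ΔZ = 63 − 62 = +1.
A is unchanged and Z rises by 1 — a neutron has become a proton (β⁻ decay).

beta-minus decay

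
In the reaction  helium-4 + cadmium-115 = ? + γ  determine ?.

Conserve mass number: 4 + 115 = A + 0, so A = 119.
Conserve atomic number: 2 + 48 = Z + 0, so Z = 50.
Z = 50 is tin, so the species is tin-119.

Sn-119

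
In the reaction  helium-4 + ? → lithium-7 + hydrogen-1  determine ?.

alpha particle

Conserve mass number: 4 + A = 7 + 1, so A = 4.
Conserve atomic number: 2 + Z = 3 + 1, so Z = 2.
A = 4 and Z = 2 is helium-4 — an alpha particle.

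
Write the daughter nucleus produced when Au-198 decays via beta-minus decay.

Beta-minus decay: mass number changes by +0, atomic number by +1.
A: 198 = 198; Z: 79 + 1 = 80.
Z = 80 is mercury, so the daughter is Hg-198.

Hg-198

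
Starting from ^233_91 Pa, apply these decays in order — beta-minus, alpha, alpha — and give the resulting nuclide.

Start: (A, Z) = (233, 91).
After β⁻: (233, 92).
After α: (229, 90).
After α: (225, 88).
Z = 88 is radium.

Ra-225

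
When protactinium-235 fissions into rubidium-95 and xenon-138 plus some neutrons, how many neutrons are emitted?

Conserve mass number: 235 = 95 + 138 + k, so k = 235 − 233 = 2.
Check atomic number: 91 = 37 + 54 + 0 = 91. ✓

2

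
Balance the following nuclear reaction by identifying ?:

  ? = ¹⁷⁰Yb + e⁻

Conserve mass number: A = 170 + 0, so A = 170.
Conserve atomic number: Z = 70 − 1, so Z = 69.
Z = 69 is thulium, so the species is ¹⁷⁰Tm.

Tm-170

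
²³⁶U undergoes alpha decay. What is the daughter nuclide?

Th-232

Alpha decay: mass number changes by -4, atomic number by -2.
A: 236 − 4 = 232; Z: 92 − 2 = 90.
Z = 90 is thorium, so the daughter is ²³²Th.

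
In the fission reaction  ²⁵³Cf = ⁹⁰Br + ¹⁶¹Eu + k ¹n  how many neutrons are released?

Conserve mass number: 253 = 90 + 161 + k, so k = 253 − 251 = 2.
Check atomic number: 98 = 35 + 63 + 0 = 98. ✓

2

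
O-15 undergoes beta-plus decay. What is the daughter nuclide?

N-15

Beta-plus decay: mass number changes by +0, atomic number by -1.
A: 15 = 15; Z: 8 − 1 = 7.
Z = 7 is nitrogen, so the daughter is N-15.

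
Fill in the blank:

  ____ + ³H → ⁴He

Conserve mass number: A + 3 = 4, so A = 1.
Conserve atomic number: Z + 1 = 2, so Z = 1.
A = 1 and Z = 1 is ¹H — a proton.

proton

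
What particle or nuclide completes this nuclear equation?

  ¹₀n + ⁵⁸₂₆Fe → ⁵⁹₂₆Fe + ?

gamma ray

Conserve mass number: 1 + 58 = 59 + A, so A = 0.
Conserve atomic number: 0 + 26 = 26 + Z, so Z = 0.
A = 0 and Z = 0 is ⁰₀γ — a gamma ray.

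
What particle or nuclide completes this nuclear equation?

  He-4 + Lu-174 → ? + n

Ta-177

Conserve mass number: 4 + 174 = A + 1, so A = 177.
Conserve atomic number: 2 + 71 = Z + 0, so Z = 73.
Z = 73 is tantalum, so the species is Ta-177.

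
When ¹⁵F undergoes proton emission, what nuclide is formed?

Proton emission: mass number changes by -1, atomic number by -1.
A: 15 − 1 = 14; Z: 9 − 1 = 8.
Z = 8 is oxygen, so the daughter is ¹⁴O.

O-14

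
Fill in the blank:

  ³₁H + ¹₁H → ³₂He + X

Conserve mass number: 3 + 1 = 3 + A, so A = 1.
Conserve atomic number: 1 + 1 = 2 + Z, so Z = 0.
A = 1 and Z = 0 is ¹₀n — a neutron.

neutron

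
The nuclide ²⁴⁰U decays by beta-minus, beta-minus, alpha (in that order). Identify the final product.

U-236

Start: (A, Z) = (240, 92).
After β⁻: (240, 93).
After β⁻: (240, 94).
After α: (236, 92).
Z = 92 is uranium.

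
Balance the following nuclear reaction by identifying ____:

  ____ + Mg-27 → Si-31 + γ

alpha particle

Conserve mass number: A + 27 = 31 + 0, so A = 4.
Conserve atomic number: Z + 12 = 14 + 0, so Z = 2.
A = 4 and Z = 2 is He-4 — an alpha particle.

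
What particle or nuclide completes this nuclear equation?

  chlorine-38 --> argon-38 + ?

Conserve mass number: 38 = 38 + A, so A = 0.
Conserve atomic number: 17 = 18 + Z, so Z = -1.
A = 0 and Z = -1 is e⁻ — a beta-minus particle.

beta-minus particle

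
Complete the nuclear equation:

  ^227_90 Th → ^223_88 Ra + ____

Conserve mass number: 227 = 223 + A, so A = 4.
Conserve atomic number: 90 = 88 + Z, so Z = 2.
A = 4 and Z = 2 is ^4_2 He — an alpha particle.

alpha particle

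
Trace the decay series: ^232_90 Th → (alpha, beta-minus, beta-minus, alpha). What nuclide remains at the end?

Start: (A, Z) = (232, 90).
After α: (228, 88).
After β⁻: (228, 89).
After β⁻: (228, 90).
After α: (224, 88).
Z = 88 is radium.

Ra-224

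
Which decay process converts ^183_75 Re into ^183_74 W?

beta-plus decay or electron capture

ΔA = 183 − 183 = 0; ΔZ = 74 − 75 = -1.
A is unchanged and Z drops by 1 — a proton has become a neutron (β⁺ emission or electron capture).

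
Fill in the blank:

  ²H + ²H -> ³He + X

neutron

Conserve mass number: 2 + 2 = 3 + A, so A = 1.
Conserve atomic number: 1 + 1 = 2 + Z, so Z = 0.
A = 1 and Z = 0 is ¹n — a neutron.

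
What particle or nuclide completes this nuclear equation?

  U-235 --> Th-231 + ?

alpha particle

Conserve mass number: 235 = 231 + A, so A = 4.
Conserve atomic number: 92 = 90 + Z, so Z = 2.
A = 4 and Z = 2 is He-4 — an alpha particle.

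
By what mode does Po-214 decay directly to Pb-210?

alpha decay

ΔA = 210 − 214 = -4; ΔZ = 82 − 84 = -2.
A drops by 4 and Z drops by 2 — the signature of alpha emission.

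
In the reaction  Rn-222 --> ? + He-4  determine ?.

Conserve mass number: 222 = A + 4, so A = 218.
Conserve atomic number: 86 = Z + 2, so Z = 84.
Z = 84 is polonium, so the species is Po-218.

Po-218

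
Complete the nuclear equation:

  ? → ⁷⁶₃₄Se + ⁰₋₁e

Conserve mass number: A = 76 + 0, so A = 76.
Conserve atomic number: Z = 34 − 1, so Z = 33.
Z = 33 is arsenic, so the species is ⁷⁶₃₃As.

As-76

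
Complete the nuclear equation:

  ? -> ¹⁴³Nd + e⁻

Conserve mass number: A = 143 + 0, so A = 143.
Conserve atomic number: Z = 60 − 1, so Z = 59.
Z = 59 is praseodymium, so the species is ¹⁴³Pr.

Pr-143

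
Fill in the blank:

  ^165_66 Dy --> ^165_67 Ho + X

Conserve mass number: 165 = 165 + A, so A = 0.
Conserve atomic number: 66 = 67 + Z, so Z = -1.
A = 0 and Z = -1 is ^0_-1 e — a beta-minus particle.

beta-minus particle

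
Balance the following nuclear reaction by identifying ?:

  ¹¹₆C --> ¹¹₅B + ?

Conserve mass number: 11 = 11 + A, so A = 0.
Conserve atomic number: 6 = 5 + Z, so Z = 1.
A = 0 and Z = 1 is ⁰₁e — a positron.

positron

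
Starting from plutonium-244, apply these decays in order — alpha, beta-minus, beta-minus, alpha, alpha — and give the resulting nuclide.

Th-232

Start: (A, Z) = (244, 94).
After α: (240, 92).
After β⁻: (240, 93).
After β⁻: (240, 94).
After α: (236, 92).
After α: (232, 90).
Z = 90 is thorium.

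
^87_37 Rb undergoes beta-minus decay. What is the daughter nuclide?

Sr-87

Beta-minus decay: mass number changes by +0, atomic number by +1.
A: 87 = 87; Z: 37 + 1 = 38.
Z = 38 is strontium, so the daughter is ^87_38 Sr.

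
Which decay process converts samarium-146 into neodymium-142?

ΔA = 142 − 146 = -4; ΔZ = 60 − 62 = -2.
A drops by 4 and Z drops by 2 — the signature of alpha emission.

alpha decay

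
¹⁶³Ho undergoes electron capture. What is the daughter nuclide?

Electron capture: mass number changes by +0, atomic number by -1.
A: 163 = 163; Z: 67 − 1 = 66.
Z = 66 is dysprosium, so the daughter is ¹⁶³Dy.

Dy-163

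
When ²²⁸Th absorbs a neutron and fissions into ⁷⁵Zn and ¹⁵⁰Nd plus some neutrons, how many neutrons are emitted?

4

Conserve mass number: 229 = 75 + 150 + k, so k = 229 − 225 = 4.
Check atomic number: 90 = 30 + 60 + 0 = 90. ✓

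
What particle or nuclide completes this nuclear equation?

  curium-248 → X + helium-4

Conserve mass number: 248 = A + 4, so A = 244.
Conserve atomic number: 96 = Z + 2, so Z = 94.
Z = 94 is plutonium, so the species is plutonium-244.

Pu-244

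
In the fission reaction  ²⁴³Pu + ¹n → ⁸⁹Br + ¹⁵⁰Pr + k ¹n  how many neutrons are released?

Conserve mass number: 244 = 89 + 150 + k, so k = 244 − 239 = 5.
Check atomic number: 94 = 35 + 59 + 0 = 94. ✓

5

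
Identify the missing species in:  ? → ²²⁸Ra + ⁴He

Th-232

Conserve mass number: A = 228 + 4, so A = 232.
Conserve atomic number: Z = 88 + 2, so Z = 90.
Z = 90 is thorium, so the species is ²³²Th.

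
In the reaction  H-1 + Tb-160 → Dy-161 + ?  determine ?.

gamma ray

Conserve mass number: 1 + 160 = 161 + A, so A = 0.
Conserve atomic number: 1 + 65 = 66 + Z, so Z = 0.
A = 0 and Z = 0 is γ — a gamma ray.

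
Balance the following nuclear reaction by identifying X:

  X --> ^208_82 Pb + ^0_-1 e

Tl-208

Conserve mass number: A = 208 + 0, so A = 208.
Conserve atomic number: Z = 82 − 1, so Z = 81.
Z = 81 is thallium, so the species is ^208_81 Tl.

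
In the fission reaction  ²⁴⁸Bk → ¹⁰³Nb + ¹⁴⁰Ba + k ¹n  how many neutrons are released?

Conserve mass number: 248 = 103 + 140 + k, so k = 248 − 243 = 5.
Check atomic number: 97 = 41 + 56 + 0 = 97. ✓

5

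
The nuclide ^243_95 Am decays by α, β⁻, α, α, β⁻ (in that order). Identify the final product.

Start: (A, Z) = (243, 95).
After α: (239, 93).
After β⁻: (239, 94).
After α: (235, 92).
After α: (231, 90).
After β⁻: (231, 91).
Z = 91 is protactinium.

Pa-231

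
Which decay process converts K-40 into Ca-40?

ΔA = 40 − 40 = 0; ΔZ = 20 − 19 = +1.
A is unchanged and Z rises by 1 — a neutron has become a proton (β⁻ decay).

beta-minus decay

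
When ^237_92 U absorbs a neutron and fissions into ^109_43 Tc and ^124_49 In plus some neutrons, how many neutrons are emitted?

Conserve mass number: 238 = 109 + 124 + k, so k = 238 − 233 = 5.
Check atomic number: 92 = 43 + 49 + 0 = 92. ✓

5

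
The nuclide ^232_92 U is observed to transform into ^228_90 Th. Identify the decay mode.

ΔA = 228 − 232 = -4; ΔZ = 90 − 92 = -2.
A drops by 4 and Z drops by 2 — the signature of alpha emission.

alpha decay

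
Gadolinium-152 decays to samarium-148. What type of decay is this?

alpha decay

ΔA = 148 − 152 = -4; ΔZ = 62 − 64 = -2.
A drops by 4 and Z drops by 2 — the signature of alpha emission.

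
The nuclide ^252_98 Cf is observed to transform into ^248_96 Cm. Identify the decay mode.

alpha decay

ΔA = 248 − 252 = -4; ΔZ = 96 − 98 = -2.
A drops by 4 and Z drops by 2 — the signature of alpha emission.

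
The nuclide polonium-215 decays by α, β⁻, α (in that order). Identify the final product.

Tl-207

Start: (A, Z) = (215, 84).
After α: (211, 82).
After β⁻: (211, 83).
After α: (207, 81).
Z = 81 is thallium.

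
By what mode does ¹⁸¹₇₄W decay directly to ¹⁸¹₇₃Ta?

ΔA = 181 − 181 = 0; ΔZ = 73 − 74 = -1.
A is unchanged and Z drops by 1 — a proton has become a neutron (β⁺ emission or electron capture).

beta-plus decay or electron capture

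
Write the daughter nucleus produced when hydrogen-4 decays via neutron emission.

Neutron emission: mass number changes by -1, atomic number by +0.
A: 4 − 1 = 3; Z: 1 = 1.
Z = 1 is hydrogen, so the daughter is hydrogen-3.

H-3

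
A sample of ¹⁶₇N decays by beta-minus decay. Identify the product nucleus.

O-16

Beta-minus decay: mass number changes by +0, atomic number by +1.
A: 16 = 16; Z: 7 + 1 = 8.
Z = 8 is oxygen, so the daughter is ¹⁶₈O.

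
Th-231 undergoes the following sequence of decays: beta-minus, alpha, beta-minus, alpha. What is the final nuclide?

Ra-223

Start: (A, Z) = (231, 90).
After β⁻: (231, 91).
After α: (227, 89).
After β⁻: (227, 90).
After α: (223, 88).
Z = 88 is radium.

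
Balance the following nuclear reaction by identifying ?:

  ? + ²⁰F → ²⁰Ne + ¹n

Conserve mass number: A + 20 = 20 + 1, so A = 1.
Conserve atomic number: Z + 9 = 10 + 0, so Z = 1.
A = 1 and Z = 1 is ¹H — a proton.

proton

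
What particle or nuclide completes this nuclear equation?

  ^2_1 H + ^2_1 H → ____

He-4

Conserve mass number: 2 + 2 = A, so A = 4.
Conserve atomic number: 1 + 1 = Z, so Z = 2.
A = 4 and Z = 2 is ^4_2 He — an alpha particle.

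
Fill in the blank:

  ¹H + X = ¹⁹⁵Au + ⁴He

Hg-198

Conserve mass number: 1 + A = 195 + 4, so A = 198.
Conserve atomic number: 1 + Z = 79 + 2, so Z = 80.
Z = 80 is mercury, so the species is ¹⁹⁸Hg.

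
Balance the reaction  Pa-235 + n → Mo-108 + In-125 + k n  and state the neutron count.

Conserve mass number: 236 = 108 + 125 + k, so k = 236 − 233 = 3.
Check atomic number: 91 = 42 + 49 + 0 = 91. ✓

3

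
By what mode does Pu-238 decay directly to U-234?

alpha decay

ΔA = 234 − 238 = -4; ΔZ = 92 − 94 = -2.
A drops by 4 and Z drops by 2 — the signature of alpha emission.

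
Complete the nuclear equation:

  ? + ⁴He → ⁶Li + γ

deuteron

Conserve mass number: A + 4 = 6 + 0, so A = 2.
Conserve atomic number: Z + 2 = 3 + 0, so Z = 1.
A = 2 and Z = 1 is ²H — a deuteron.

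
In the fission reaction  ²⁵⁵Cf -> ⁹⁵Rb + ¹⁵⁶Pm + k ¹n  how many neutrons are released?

4

Conserve mass number: 255 = 95 + 156 + k, so k = 255 − 251 = 4.
Check atomic number: 98 = 37 + 61 + 0 = 98. ✓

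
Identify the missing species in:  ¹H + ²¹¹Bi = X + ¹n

Po-211

Conserve mass number: 1 + 211 = A + 1, so A = 211.
Conserve atomic number: 1 + 83 = Z + 0, so Z = 84.
Z = 84 is polonium, so the species is ²¹¹Po.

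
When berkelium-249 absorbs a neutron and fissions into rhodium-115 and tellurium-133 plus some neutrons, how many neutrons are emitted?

2

Conserve mass number: 250 = 115 + 133 + k, so k = 250 − 248 = 2.
Check atomic number: 97 = 45 + 52 + 0 = 97. ✓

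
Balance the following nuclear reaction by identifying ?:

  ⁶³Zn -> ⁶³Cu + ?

positron

Conserve mass number: 63 = 63 + A, so A = 0.
Conserve atomic number: 30 = 29 + Z, so Z = 1.
A = 0 and Z = 1 is e⁺ — a positron.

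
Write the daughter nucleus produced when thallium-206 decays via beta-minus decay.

Beta-minus decay: mass number changes by +0, atomic number by +1.
A: 206 = 206; Z: 81 + 1 = 82.
Z = 82 is lead, so the daughter is lead-206.

Pb-206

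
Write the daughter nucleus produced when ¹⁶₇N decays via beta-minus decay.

Beta-minus decay: mass number changes by +0, atomic number by +1.
A: 16 = 16; Z: 7 + 1 = 8.
Z = 8 is oxygen, so the daughter is ¹⁶₈O.

O-16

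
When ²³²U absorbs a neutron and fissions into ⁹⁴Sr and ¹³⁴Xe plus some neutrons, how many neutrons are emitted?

Conserve mass number: 233 = 94 + 134 + k, so k = 233 − 228 = 5.
Check atomic number: 92 = 38 + 54 + 0 = 92. ✓

5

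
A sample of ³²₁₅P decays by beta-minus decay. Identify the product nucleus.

S-32

Beta-minus decay: mass number changes by +0, atomic number by +1.
A: 32 = 32; Z: 15 + 1 = 16.
Z = 16 is sulfur, so the daughter is ³²₁₆S.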